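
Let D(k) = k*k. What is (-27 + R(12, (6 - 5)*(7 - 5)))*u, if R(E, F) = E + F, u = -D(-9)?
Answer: 1053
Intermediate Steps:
D(k) = k**2
u = -81 (u = -1*(-9)**2 = -1*81 = -81)
(-27 + R(12, (6 - 5)*(7 - 5)))*u = (-27 + (12 + (6 - 5)*(7 - 5)))*(-81) = (-27 + (12 + 1*2))*(-81) = (-27 + (12 + 2))*(-81) = (-27 + 14)*(-81) = -13*(-81) = 1053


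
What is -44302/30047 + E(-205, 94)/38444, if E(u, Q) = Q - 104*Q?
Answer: -997030571/577563434 ≈ -1.7263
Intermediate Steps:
E(u, Q) = -103*Q
-44302/30047 + E(-205, 94)/38444 = -44302/30047 - 103*94/38444 = -44302*1/30047 - 9682*1/38444 = -44302/30047 - 4841/19222 = -997030571/577563434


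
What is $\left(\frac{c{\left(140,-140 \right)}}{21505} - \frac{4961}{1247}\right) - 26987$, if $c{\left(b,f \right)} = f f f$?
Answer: $- \frac{145446336350}{5363347} \approx -27119.0$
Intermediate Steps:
$c{\left(b,f \right)} = f^{3}$ ($c{\left(b,f \right)} = f^{2} f = f^{3}$)
$\left(\frac{c{\left(140,-140 \right)}}{21505} - \frac{4961}{1247}\right) - 26987 = \left(\frac{\left(-140\right)^{3}}{21505} - \frac{4961}{1247}\right) - 26987 = \left(\left(-2744000\right) \frac{1}{21505} - \frac{4961}{1247}\right) - 26987 = \left(- \frac{548800}{4301} - \frac{4961}{1247}\right) - 26987 = - \frac{705690861}{5363347} - 26987 = - \frac{145446336350}{5363347}$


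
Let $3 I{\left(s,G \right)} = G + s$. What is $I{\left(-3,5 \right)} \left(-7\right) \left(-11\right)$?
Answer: $\frac{154}{3} \approx 51.333$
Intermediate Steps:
$I{\left(s,G \right)} = \frac{G}{3} + \frac{s}{3}$ ($I{\left(s,G \right)} = \frac{G + s}{3} = \frac{G}{3} + \frac{s}{3}$)
$I{\left(-3,5 \right)} \left(-7\right) \left(-11\right) = \left(\frac{1}{3} \cdot 5 + \frac{1}{3} \left(-3\right)\right) \left(-7\right) \left(-11\right) = \left(\frac{5}{3} - 1\right) \left(-7\right) \left(-11\right) = \frac{2}{3} \left(-7\right) \left(-11\right) = \left(- \frac{14}{3}\right) \left(-11\right) = \frac{154}{3}$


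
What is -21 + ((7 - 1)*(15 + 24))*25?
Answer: 5829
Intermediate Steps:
-21 + ((7 - 1)*(15 + 24))*25 = -21 + (6*39)*25 = -21 + 234*25 = -21 + 5850 = 5829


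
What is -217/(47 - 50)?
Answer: 217/3 ≈ 72.333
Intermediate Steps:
-217/(47 - 50) = -217/(-3) = -217*(-⅓) = 217/3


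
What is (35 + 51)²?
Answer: 7396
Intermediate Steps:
(35 + 51)² = 86² = 7396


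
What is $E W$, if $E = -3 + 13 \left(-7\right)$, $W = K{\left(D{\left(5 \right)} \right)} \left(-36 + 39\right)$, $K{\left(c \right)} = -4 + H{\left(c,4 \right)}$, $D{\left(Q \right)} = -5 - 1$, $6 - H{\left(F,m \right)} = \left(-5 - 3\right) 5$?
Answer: $-11844$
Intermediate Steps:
$H{\left(F,m \right)} = 46$ ($H{\left(F,m \right)} = 6 - \left(-5 - 3\right) 5 = 6 - \left(-8\right) 5 = 6 - -40 = 6 + 40 = 46$)
$D{\left(Q \right)} = -6$
$K{\left(c \right)} = 42$ ($K{\left(c \right)} = -4 + 46 = 42$)
$W = 126$ ($W = 42 \left(-36 + 39\right) = 42 \cdot 3 = 126$)
$E = -94$ ($E = -3 - 91 = -94$)
$E W = \left(-94\right) 126 = -11844$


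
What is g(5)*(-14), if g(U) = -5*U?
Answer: 350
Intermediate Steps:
g(5)*(-14) = -5*5*(-14) = -25*(-14) = 350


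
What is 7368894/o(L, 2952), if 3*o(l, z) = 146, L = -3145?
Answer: 11053341/73 ≈ 1.5142e+5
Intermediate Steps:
o(l, z) = 146/3 (o(l, z) = (1/3)*146 = 146/3)
7368894/o(L, 2952) = 7368894/(146/3) = 7368894*(3/146) = 11053341/73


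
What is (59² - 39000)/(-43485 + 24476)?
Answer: 35519/19009 ≈ 1.8685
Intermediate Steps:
(59² - 39000)/(-43485 + 24476) = (3481 - 39000)/(-19009) = -35519*(-1/19009) = 35519/19009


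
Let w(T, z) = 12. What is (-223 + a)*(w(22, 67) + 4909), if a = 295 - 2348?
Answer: -11200196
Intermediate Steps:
a = -2053
(-223 + a)*(w(22, 67) + 4909) = (-223 - 2053)*(12 + 4909) = -2276*4921 = -11200196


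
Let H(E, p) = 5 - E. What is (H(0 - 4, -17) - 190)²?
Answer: 32761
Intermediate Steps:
(H(0 - 4, -17) - 190)² = ((5 - (0 - 4)) - 190)² = ((5 - 1*(-4)) - 190)² = ((5 + 4) - 190)² = (9 - 190)² = (-181)² = 32761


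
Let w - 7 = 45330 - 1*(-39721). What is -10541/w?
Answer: -10541/85058 ≈ -0.12393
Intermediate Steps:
w = 85058 (w = 7 + (45330 - 1*(-39721)) = 7 + (45330 + 39721) = 7 + 85051 = 85058)
-10541/w = -10541/85058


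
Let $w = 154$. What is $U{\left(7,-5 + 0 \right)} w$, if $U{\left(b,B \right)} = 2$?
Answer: $308$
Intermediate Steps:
$U{\left(7,-5 + 0 \right)} w = 2 \cdot 154 = 308$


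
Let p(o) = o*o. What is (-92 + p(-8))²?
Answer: 784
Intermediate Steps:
p(o) = o²
(-92 + p(-8))² = (-92 + (-8)²)² = (-92 + 64)² = (-28)² = 784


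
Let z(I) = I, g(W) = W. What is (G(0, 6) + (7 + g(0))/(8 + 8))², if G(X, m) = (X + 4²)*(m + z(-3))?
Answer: 600625/256 ≈ 2346.2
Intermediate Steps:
G(X, m) = (-3 + m)*(16 + X) (G(X, m) = (X + 4²)*(m - 3) = (X + 16)*(-3 + m) = (16 + X)*(-3 + m) = (-3 + m)*(16 + X))
(G(0, 6) + (7 + g(0))/(8 + 8))² = ((-48 - 3*0 + 16*6 + 0*6) + (7 + 0)/(8 + 8))² = ((-48 + 0 + 96 + 0) + 7/16)² = (48 + 7*(1/16))² = (48 + 7/16)² = (775/16)² = 600625/256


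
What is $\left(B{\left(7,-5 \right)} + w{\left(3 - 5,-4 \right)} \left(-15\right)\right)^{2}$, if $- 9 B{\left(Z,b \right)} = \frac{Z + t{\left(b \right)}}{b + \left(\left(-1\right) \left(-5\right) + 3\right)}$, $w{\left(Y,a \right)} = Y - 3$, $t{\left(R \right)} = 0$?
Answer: $\frac{4072324}{729} \approx 5586.2$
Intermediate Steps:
$w{\left(Y,a \right)} = -3 + Y$
$B{\left(Z,b \right)} = - \frac{Z}{9 \left(8 + b\right)}$ ($B{\left(Z,b \right)} = - \frac{\left(Z + 0\right) \frac{1}{b + \left(\left(-1\right) \left(-5\right) + 3\right)}}{9} = - \frac{Z \frac{1}{b + \left(5 + 3\right)}}{9} = - \frac{Z \frac{1}{b + 8}}{9} = - \frac{Z \frac{1}{8 + b}}{9} = - \frac{Z}{9 \left(8 + b\right)}$)
$\left(B{\left(7,-5 \right)} + w{\left(3 - 5,-4 \right)} \left(-15\right)\right)^{2} = \left(\left(-1\right) 7 \frac{1}{72 + 9 \left(-5\right)} + \left(-3 + \left(3 - 5\right)\right) \left(-15\right)\right)^{2} = \left(\left(-1\right) 7 \frac{1}{72 - 45} + \left(-3 + \left(3 - 5\right)\right) \left(-15\right)\right)^{2} = \left(\left(-1\right) 7 \cdot \frac{1}{27} + \left(-3 - 2\right) \left(-15\right)\right)^{2} = \left(\left(-1\right) 7 \cdot \frac{1}{27} - -75\right)^{2} = \left(- \frac{7}{27} + 75\right)^{2} = \left(\frac{2018}{27}\right)^{2} = \frac{4072324}{729}$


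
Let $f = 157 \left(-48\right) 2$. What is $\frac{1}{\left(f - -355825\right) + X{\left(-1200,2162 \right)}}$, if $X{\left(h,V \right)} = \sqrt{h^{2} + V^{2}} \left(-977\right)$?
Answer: $- \frac{340753}{5720110604067} - \frac{1954 \sqrt{1528561}}{5720110604067} \approx -4.8191 \cdot 10^{-7}$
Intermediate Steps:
$f = -15072$ ($f = \left(-7536\right) 2 = -15072$)
$X{\left(h,V \right)} = - 977 \sqrt{V^{2} + h^{2}}$ ($X{\left(h,V \right)} = \sqrt{V^{2} + h^{2}} \left(-977\right) = - 977 \sqrt{V^{2} + h^{2}}$)
$\frac{1}{\left(f - -355825\right) + X{\left(-1200,2162 \right)}} = \frac{1}{\left(-15072 - -355825\right) - 977 \sqrt{2162^{2} + \left(-1200\right)^{2}}} = \frac{1}{\left(-15072 + 355825\right) - 977 \sqrt{4674244 + 1440000}} = \frac{1}{340753 - 977 \sqrt{6114244}} = \frac{1}{340753 - 977 \cdot 2 \sqrt{1528561}} = \frac{1}{340753 - 1954 \sqrt{1528561}}$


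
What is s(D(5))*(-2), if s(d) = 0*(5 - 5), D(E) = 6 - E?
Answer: 0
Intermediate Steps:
s(d) = 0 (s(d) = 0*0 = 0)
s(D(5))*(-2) = 0*(-2) = 0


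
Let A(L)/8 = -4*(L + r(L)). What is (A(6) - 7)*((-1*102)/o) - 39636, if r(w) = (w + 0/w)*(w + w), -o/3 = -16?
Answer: -274537/8 ≈ -34317.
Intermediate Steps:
o = 48 (o = -3*(-16) = 48)
r(w) = 2*w² (r(w) = (w + 0)*(2*w) = w*(2*w) = 2*w²)
A(L) = -64*L² - 32*L (A(L) = 8*(-4*(L + 2*L²)) = 8*(-8*L² - 4*L) = -64*L² - 32*L)
(A(6) - 7)*((-1*102)/o) - 39636 = (32*6*(-1 - 2*6) - 7)*(-1*102/48) - 39636 = (32*6*(-1 - 12) - 7)*(-102*1/48) - 39636 = (32*6*(-13) - 7)*(-17/8) - 39636 = (-2496 - 7)*(-17/8) - 39636 = -2503*(-17/8) - 39636 = 42551/8 - 39636 = -274537/8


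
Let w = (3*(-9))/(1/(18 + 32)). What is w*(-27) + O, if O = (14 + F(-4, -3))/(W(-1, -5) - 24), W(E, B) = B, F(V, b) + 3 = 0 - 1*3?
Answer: 1057042/29 ≈ 36450.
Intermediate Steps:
F(V, b) = -6 (F(V, b) = -3 + (0 - 1*3) = -3 + (0 - 3) = -3 - 3 = -6)
w = -1350 (w = -27/(1/50) = -27/1/50 = -27*50 = -1350)
O = -8/29 (O = (14 - 6)/(-5 - 24) = 8/(-29) = 8*(-1/29) = -8/29 ≈ -0.27586)
w*(-27) + O = -1350*(-27) - 8/29 = 36450 - 8/29 = 1057042/29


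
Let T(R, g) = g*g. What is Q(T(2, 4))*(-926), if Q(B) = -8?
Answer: 7408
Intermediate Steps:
T(R, g) = g²
Q(T(2, 4))*(-926) = -8*(-926) = 7408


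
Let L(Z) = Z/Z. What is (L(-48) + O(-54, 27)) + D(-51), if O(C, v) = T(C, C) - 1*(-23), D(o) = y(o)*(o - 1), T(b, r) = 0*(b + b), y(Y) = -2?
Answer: 128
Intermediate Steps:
T(b, r) = 0 (T(b, r) = 0*(2*b) = 0)
L(Z) = 1
D(o) = 2 - 2*o (D(o) = -2*(o - 1) = -2*(-1 + o) = 2 - 2*o)
O(C, v) = 23 (O(C, v) = 0 - 1*(-23) = 0 + 23 = 23)
(L(-48) + O(-54, 27)) + D(-51) = (1 + 23) + (2 - 2*(-51)) = 24 + (2 + 102) = 24 + 104 = 128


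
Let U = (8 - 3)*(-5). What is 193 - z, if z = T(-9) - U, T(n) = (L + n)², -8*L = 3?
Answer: 5127/64 ≈ 80.109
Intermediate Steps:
L = -3/8 (L = -⅛*3 = -3/8 ≈ -0.37500)
U = -25 (U = 5*(-5) = -25)
T(n) = (-3/8 + n)²
z = 7225/64 (z = (-3 + 8*(-9))²/64 - 1*(-25) = (-3 - 72)²/64 + 25 = (1/64)*(-75)² + 25 = (1/64)*5625 + 25 = 5625/64 + 25 = 7225/64 ≈ 112.89)
193 - z = 193 - 1*7225/64 = 193 - 7225/64 = 5127/64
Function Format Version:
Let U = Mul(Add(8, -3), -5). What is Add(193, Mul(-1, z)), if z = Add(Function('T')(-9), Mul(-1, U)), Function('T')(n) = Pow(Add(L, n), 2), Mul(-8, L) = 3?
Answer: Rational(5127, 64) ≈ 80.109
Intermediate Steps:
L = Rational(-3, 8) (L = Mul(Rational(-1, 8), 3) = Rational(-3, 8) ≈ -0.37500)
U = -25 (U = Mul(5, -5) = -25)
Function('T')(n) = Pow(Add(Rational(-3, 8), n), 2)
z = Rational(7225, 64) (z = Add(Mul(Rational(1, 64), Pow(Add(-3, Mul(8, -9)), 2)), Mul(-1, -25)) = Add(Mul(Rational(1, 64), Pow(Add(-3, -72), 2)), 25) = Add(Mul(Rational(1, 64), Pow(-75, 2)), 25) = Add(Mul(Rational(1, 64), 5625), 25) = Add(Rational(5625, 64), 25) = Rational(7225, 64) ≈ 112.89)
Add(193, Mul(-1, z)) = Add(193, Mul(-1, Rational(7225, 64))) = Add(193, Rational(-7225, 64)) = Rational(5127, 64)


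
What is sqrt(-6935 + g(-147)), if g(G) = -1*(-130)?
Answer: I*sqrt(6805) ≈ 82.492*I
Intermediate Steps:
g(G) = 130
sqrt(-6935 + g(-147)) = sqrt(-6935 + 130) = sqrt(-6805) = I*sqrt(6805)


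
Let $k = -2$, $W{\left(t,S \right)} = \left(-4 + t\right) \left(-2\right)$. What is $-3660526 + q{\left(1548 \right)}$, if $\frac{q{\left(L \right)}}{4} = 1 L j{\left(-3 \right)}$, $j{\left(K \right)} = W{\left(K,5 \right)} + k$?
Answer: $-3586222$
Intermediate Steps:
$W{\left(t,S \right)} = 8 - 2 t$
$j{\left(K \right)} = 6 - 2 K$ ($j{\left(K \right)} = \left(8 - 2 K\right) - 2 = 6 - 2 K$)
$q{\left(L \right)} = 48 L$ ($q{\left(L \right)} = 4 \cdot 1 L \left(6 - -6\right) = 4 L \left(6 + 6\right) = 4 L 12 = 4 \cdot 12 L = 48 L$)
$-3660526 + q{\left(1548 \right)} = -3660526 + 48 \cdot 1548 = -3660526 + 74304 = -3586222$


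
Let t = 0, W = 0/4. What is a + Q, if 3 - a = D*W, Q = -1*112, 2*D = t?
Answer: -109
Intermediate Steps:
W = 0 (W = 0*(¼) = 0)
D = 0 (D = (½)*0 = 0)
Q = -112
a = 3 (a = 3 - 0*0 = 3 - 1*0 = 3 + 0 = 3)
a + Q = 3 - 112 = -109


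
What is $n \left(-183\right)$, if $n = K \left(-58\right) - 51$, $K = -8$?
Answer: $-75579$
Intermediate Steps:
$n = 413$ ($n = \left(-8\right) \left(-58\right) - 51 = 464 - 51 = 413$)
$n \left(-183\right) = 413 \left(-183\right) = -75579$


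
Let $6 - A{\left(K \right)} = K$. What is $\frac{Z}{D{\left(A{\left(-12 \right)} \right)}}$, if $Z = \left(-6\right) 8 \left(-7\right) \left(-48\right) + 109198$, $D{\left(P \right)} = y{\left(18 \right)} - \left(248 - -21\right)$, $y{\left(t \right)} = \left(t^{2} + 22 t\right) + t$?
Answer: $\frac{93070}{469} \approx 198.44$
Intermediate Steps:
$A{\left(K \right)} = 6 - K$
$y{\left(t \right)} = t^{2} + 23 t$
$D{\left(P \right)} = 469$ ($D{\left(P \right)} = 18 \left(23 + 18\right) - \left(248 - -21\right) = 18 \cdot 41 - \left(248 + 21\right) = 738 - 269 = 469$)
$Z = 93070$ ($Z = \left(-48\right) \left(-7\right) \left(-48\right) + 109198 = 336 \left(-48\right) + 109198 = -16128 + 109198 = 93070$)
$\frac{Z}{D{\left(A{\left(-12 \right)} \right)}} = \frac{93070}{469}$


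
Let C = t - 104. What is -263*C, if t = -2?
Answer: 27878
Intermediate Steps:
C = -106 (C = -2 - 104 = -106)
-263*C = -263*(-106) = 27878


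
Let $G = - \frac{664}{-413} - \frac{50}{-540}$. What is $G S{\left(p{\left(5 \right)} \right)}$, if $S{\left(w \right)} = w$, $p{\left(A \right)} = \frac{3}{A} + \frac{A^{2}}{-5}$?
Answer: $- \frac{417131}{55755} \approx -7.4815$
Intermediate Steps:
$p{\left(A \right)} = \frac{3}{A} - \frac{A^{2}}{5}$ ($p{\left(A \right)} = \frac{3}{A} + A^{2} \left(- \frac{1}{5}\right) = \frac{3}{A} - \frac{A^{2}}{5}$)
$G = \frac{37921}{22302}$ ($G = \left(-664\right) \left(- \frac{1}{413}\right) - - \frac{5}{54} = \frac{664}{413} + \frac{5}{54} = \frac{37921}{22302} \approx 1.7003$)
$G S{\left(p{\left(5 \right)} \right)} = \frac{37921 \frac{15 - 5^{3}}{5 \cdot 5}}{22302} = \frac{37921 \cdot \frac{1}{5} \cdot \frac{1}{5} \left(15 - 125\right)}{22302} = \frac{37921 \cdot \frac{1}{5} \cdot \frac{1}{5} \left(-110\right)}{22302} = \frac{37921}{22302} \left(- \frac{22}{5}\right) = - \frac{417131}{55755}$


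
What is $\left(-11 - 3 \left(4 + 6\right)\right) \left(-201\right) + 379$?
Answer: $8620$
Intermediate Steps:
$\left(-11 - 3 \left(4 + 6\right)\right) \left(-201\right) + 379 = \left(-11 - 30\right) \left(-201\right) + 379 = \left(-41\right) \left(-201\right) + 379 = 8241 + 379 = 8620$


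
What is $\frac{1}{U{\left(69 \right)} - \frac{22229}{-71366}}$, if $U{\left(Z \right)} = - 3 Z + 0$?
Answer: $- \frac{71366}{14750533} \approx -0.0048382$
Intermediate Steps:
$U{\left(Z \right)} = - 3 Z$
$\frac{1}{U{\left(69 \right)} - \frac{22229}{-71366}} = \frac{1}{\left(-3\right) 69 - \frac{22229}{-71366}} = \frac{1}{-207 - - \frac{22229}{71366}} = \frac{1}{-207 + \frac{22229}{71366}} = \frac{1}{- \frac{14750533}{71366}} = - \frac{71366}{14750533}$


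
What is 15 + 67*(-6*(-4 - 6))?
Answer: 4035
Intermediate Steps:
15 + 67*(-6*(-4 - 6)) = 15 + 67*(-6*(-10)) = 15 + 67*60 = 15 + 4020 = 4035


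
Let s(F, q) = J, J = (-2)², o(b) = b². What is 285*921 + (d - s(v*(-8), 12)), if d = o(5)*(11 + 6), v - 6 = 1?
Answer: 262906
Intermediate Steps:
v = 7 (v = 6 + 1 = 7)
d = 425 (d = 5²*(11 + 6) = 25*17 = 425)
J = 4
s(F, q) = 4
285*921 + (d - s(v*(-8), 12)) = 285*921 + (425 - 1*4) = 262485 + (425 - 4) = 262485 + 421 = 262906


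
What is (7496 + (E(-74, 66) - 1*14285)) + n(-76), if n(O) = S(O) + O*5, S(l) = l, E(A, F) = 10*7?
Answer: -7175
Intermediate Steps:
E(A, F) = 70
n(O) = 6*O (n(O) = O + O*5 = O + 5*O = 6*O)
(7496 + (E(-74, 66) - 1*14285)) + n(-76) = (7496 + (70 - 1*14285)) + 6*(-76) = (7496 + (70 - 14285)) - 456 = (7496 - 14215) - 456 = -6719 - 456 = -7175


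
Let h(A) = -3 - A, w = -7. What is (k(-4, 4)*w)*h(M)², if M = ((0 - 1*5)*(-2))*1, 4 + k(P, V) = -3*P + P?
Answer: -4732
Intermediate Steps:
k(P, V) = -4 - 2*P (k(P, V) = -4 + (-3*P + P) = -4 - 2*P)
M = 10 (M = ((0 - 5)*(-2))*1 = -5*(-2)*1 = 10*1 = 10)
(k(-4, 4)*w)*h(M)² = ((-4 - 2*(-4))*(-7))*(-3 - 1*10)² = ((-4 + 8)*(-7))*(-3 - 10)² = (4*(-7))*(-13)² = -28*169 = -4732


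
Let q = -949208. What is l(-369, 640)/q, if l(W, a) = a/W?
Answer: 80/43782219 ≈ 1.8272e-6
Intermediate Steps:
l(-369, 640)/q = (640/(-369))/(-949208) = (640*(-1/369))*(-1/949208) = -640/369*(-1/949208) = 80/43782219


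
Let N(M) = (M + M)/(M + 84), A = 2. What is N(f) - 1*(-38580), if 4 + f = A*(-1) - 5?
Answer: 2816318/73 ≈ 38580.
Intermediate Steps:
f = -11 (f = -4 + (2*(-1) - 5) = -4 + (-2 - 5) = -4 - 7 = -11)
N(M) = 2*M/(84 + M) (N(M) = (2*M)/(84 + M) = 2*M/(84 + M))
N(f) - 1*(-38580) = 2*(-11)/(84 - 11) - 1*(-38580) = 2*(-11)/73 + 38580 = 2*(-11)*(1/73) + 38580 = -22/73 + 38580 = 2816318/73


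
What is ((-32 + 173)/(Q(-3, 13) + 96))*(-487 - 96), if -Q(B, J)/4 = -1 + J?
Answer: -27401/16 ≈ -1712.6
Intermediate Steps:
Q(B, J) = 4 - 4*J (Q(B, J) = -4*(-1 + J) = 4 - 4*J)
((-32 + 173)/(Q(-3, 13) + 96))*(-487 - 96) = ((-32 + 173)/((4 - 4*13) + 96))*(-487 - 96) = (141/((4 - 52) + 96))*(-583) = (141/(-48 + 96))*(-583) = (141/48)*(-583) = (141*(1/48))*(-583) = (47/16)*(-583) = -27401/16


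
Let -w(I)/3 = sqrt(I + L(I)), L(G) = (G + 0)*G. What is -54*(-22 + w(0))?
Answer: 1188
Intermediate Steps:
L(G) = G**2 (L(G) = G*G = G**2)
w(I) = -3*sqrt(I + I**2)
-54*(-22 + w(0)) = -54*(-22 - 3*sqrt(0*(1 + 0))) = -54*(-22 - 3*sqrt(0*1)) = -54*(-22 - 3*sqrt(0)) = -54*(-22 - 3*0) = -54*(-22 + 0) = -54*(-22) = 1188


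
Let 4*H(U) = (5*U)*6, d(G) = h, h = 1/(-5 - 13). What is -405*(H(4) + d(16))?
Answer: -24255/2 ≈ -12128.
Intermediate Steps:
h = -1/18 (h = 1/(-18) = -1/18 ≈ -0.055556)
d(G) = -1/18
H(U) = 15*U/2 (H(U) = ((5*U)*6)/4 = (30*U)/4 = 15*U/2)
-405*(H(4) + d(16)) = -405*((15/2)*4 - 1/18) = -405*(30 - 1/18) = -405*539/18 = -24255/2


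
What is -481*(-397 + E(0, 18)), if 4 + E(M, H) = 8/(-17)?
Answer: 3282825/17 ≈ 1.9311e+5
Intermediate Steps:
E(M, H) = -76/17 (E(M, H) = -4 + 8/(-17) = -4 + 8*(-1/17) = -4 - 8/17 = -76/17)
-481*(-397 + E(0, 18)) = -481*(-397 - 76/17) = -481*(-6825/17) = 3282825/17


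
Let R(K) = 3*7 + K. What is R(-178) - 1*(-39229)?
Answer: 39072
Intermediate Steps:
R(K) = 21 + K
R(-178) - 1*(-39229) = (21 - 178) - 1*(-39229) = -157 + 39229 = 39072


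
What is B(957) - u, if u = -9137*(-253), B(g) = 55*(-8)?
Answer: -2312101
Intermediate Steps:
B(g) = -440
u = 2311661
B(957) - u = -440 - 1*2311661 = -440 - 2311661 = -2312101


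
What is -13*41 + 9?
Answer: -524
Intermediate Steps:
-13*41 + 9 = -533 + 9 = -524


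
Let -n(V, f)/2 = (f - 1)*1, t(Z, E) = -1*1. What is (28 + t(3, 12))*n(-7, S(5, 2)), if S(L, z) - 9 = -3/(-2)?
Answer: -513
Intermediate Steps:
S(L, z) = 21/2 (S(L, z) = 9 - 3/(-2) = 9 - 3*(-½) = 9 + 3/2 = 21/2)
t(Z, E) = -1
n(V, f) = 2 - 2*f (n(V, f) = -2*(f - 1) = -2*(-1 + f) = 2 - 2*f)
(28 + t(3, 12))*n(-7, S(5, 2)) = (28 - 1)*(2 - 2*21/2) = 27*(2 - 21) = 27*(-19) = -513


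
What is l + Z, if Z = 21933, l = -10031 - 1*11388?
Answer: 514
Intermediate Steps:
l = -21419 (l = -10031 - 11388 = -21419)
l + Z = -21419 + 21933 = 514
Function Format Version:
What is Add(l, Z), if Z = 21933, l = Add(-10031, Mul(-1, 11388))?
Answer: 514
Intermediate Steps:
l = -21419 (l = Add(-10031, -11388) = -21419)
Add(l, Z) = Add(-21419, 21933) = 514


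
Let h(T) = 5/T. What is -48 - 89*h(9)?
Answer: -877/9 ≈ -97.444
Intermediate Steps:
-48 - 89*h(9) = -48 - 445/9 = -877/9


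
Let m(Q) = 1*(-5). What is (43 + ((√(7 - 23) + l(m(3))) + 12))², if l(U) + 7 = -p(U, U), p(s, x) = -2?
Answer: 2484 + 400*I ≈ 2484.0 + 400.0*I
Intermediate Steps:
m(Q) = -5
l(U) = -5 (l(U) = -7 - 1*(-2) = -7 + 2 = -5)
(43 + ((√(7 - 23) + l(m(3))) + 12))² = (43 + ((√(7 - 23) - 5) + 12))² = (43 + ((√(-16) - 5) + 12))² = (43 + ((4*I - 5) + 12))² = (43 + ((-5 + 4*I) + 12))² = (43 + (7 + 4*I))² = (50 + 4*I)²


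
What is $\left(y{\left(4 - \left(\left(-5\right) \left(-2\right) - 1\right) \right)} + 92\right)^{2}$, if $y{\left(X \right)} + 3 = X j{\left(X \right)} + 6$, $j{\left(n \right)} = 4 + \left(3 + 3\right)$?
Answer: $2025$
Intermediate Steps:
$j{\left(n \right)} = 10$ ($j{\left(n \right)} = 4 + 6 = 10$)
$y{\left(X \right)} = 3 + 10 X$ ($y{\left(X \right)} = -3 + \left(X 10 + 6\right) = -3 + \left(10 X + 6\right) = -3 + \left(6 + 10 X\right) = 3 + 10 X$)
$\left(y{\left(4 - \left(\left(-5\right) \left(-2\right) - 1\right) \right)} + 92\right)^{2} = \left(\left(3 + 10 \left(4 - \left(\left(-5\right) \left(-2\right) - 1\right)\right)\right) + 92\right)^{2} = \left(\left(3 + 10 \left(4 - \left(10 - 1\right)\right)\right) + 92\right)^{2} = \left(\left(3 + 10 \left(4 - 9\right)\right) + 92\right)^{2} = \left(\left(3 + 10 \left(-5\right)\right) + 92\right)^{2} = \left(\left(3 - 50\right) + 92\right)^{2} = \left(-47 + 92\right)^{2} = 45^{2} = 2025$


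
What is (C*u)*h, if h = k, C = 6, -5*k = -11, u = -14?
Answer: -924/5 ≈ -184.80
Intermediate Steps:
k = 11/5 (k = -⅕*(-11) = 11/5 ≈ 2.2000)
h = 11/5 ≈ 2.2000
(C*u)*h = (6*(-14))*(11/5) = -84*11/5 = -924/5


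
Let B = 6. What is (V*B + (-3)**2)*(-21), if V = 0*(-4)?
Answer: -189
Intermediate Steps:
V = 0
(V*B + (-3)**2)*(-21) = (0*6 + (-3)**2)*(-21) = (0 + 9)*(-21) = 9*(-21) = -189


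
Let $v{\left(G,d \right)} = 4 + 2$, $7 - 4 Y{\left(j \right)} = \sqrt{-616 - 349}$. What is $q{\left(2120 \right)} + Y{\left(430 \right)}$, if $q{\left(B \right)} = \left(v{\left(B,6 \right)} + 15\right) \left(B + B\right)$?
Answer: $\frac{356167}{4} - \frac{i \sqrt{965}}{4} \approx 89042.0 - 7.7661 i$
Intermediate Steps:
$Y{\left(j \right)} = \frac{7}{4} - \frac{i \sqrt{965}}{4}$ ($Y{\left(j \right)} = \frac{7}{4} - \frac{\sqrt{-616 - 349}}{4} = \frac{7}{4} - \frac{\sqrt{-965}}{4} = \frac{7}{4} - \frac{i \sqrt{965}}{4}$)
$v{\left(G,d \right)} = 6$
$q{\left(B \right)} = 42 B$ ($q{\left(B \right)} = \left(6 + 15\right) \left(B + B\right) = 21 \cdot 2 B = 42 B$)
$q{\left(2120 \right)} + Y{\left(430 \right)} = 42 \cdot 2120 + \left(\frac{7}{4} - \frac{i \sqrt{965}}{4}\right) = 89040 + \left(\frac{7}{4} - \frac{i \sqrt{965}}{4}\right) = \frac{356167}{4} - \frac{i \sqrt{965}}{4}$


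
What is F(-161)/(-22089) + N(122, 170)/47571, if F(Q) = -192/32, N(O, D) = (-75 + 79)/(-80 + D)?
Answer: 4296116/15761937285 ≈ 0.00027256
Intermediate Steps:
N(O, D) = 4/(-80 + D)
F(Q) = -6 (F(Q) = -192*1/32 = -6)
F(-161)/(-22089) + N(122, 170)/47571 = -6/(-22089) + (4/(-80 + 170))/47571 = -6*(-1/22089) + (4/90)*(1/47571) = 2/7363 + (4*(1/90))*(1/47571) = 2/7363 + (2/45)*(1/47571) = 2/7363 + 2/2140695 = 4296116/15761937285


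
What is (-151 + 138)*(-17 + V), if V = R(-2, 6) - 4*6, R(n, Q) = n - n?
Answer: 533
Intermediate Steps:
R(n, Q) = 0
V = -24 (V = 0 - 4*6 = 0 - 24 = -24)
(-151 + 138)*(-17 + V) = (-151 + 138)*(-17 - 24) = -13*(-41) = 533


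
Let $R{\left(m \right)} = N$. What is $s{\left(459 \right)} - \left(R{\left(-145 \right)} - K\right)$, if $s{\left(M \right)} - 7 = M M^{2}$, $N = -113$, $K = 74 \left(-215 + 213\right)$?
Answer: $96702551$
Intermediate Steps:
$K = -148$ ($K = 74 \left(-2\right) = -148$)
$s{\left(M \right)} = 7 + M^{3}$ ($s{\left(M \right)} = 7 + M M^{2} = 7 + M^{3}$)
$R{\left(m \right)} = -113$
$s{\left(459 \right)} - \left(R{\left(-145 \right)} - K\right) = \left(7 + 459^{3}\right) - \left(-113 - -148\right) = \left(7 + 96702579\right) - \left(-113 + 148\right) = 96702586 - 35 = 96702551$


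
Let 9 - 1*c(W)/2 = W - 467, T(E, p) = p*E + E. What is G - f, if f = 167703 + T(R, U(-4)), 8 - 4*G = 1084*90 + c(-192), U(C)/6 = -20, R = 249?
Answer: -162794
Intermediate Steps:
U(C) = -120 (U(C) = 6*(-20) = -120)
T(E, p) = E + E*p (T(E, p) = E*p + E = E + E*p)
c(W) = 952 - 2*W (c(W) = 18 - 2*(W - 467) = 18 - 2*(-467 + W) = 18 + (934 - 2*W) = 952 - 2*W)
G = -24722 (G = 2 - (1084*90 + (952 - 2*(-192)))/4 = 2 - (97560 + (952 + 384))/4 = 2 - (97560 + 1336)/4 = 2 - ¼*98896 = 2 - 24724 = -24722)
f = 138072 (f = 167703 + 249*(1 - 120) = 167703 + 249*(-119) = 167703 - 29631 = 138072)
G - f = -24722 - 1*138072 = -24722 - 138072 = -162794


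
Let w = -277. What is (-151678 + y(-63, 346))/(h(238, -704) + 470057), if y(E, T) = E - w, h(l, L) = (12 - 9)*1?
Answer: -37866/117515 ≈ -0.32222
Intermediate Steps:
h(l, L) = 3 (h(l, L) = 3*1 = 3)
y(E, T) = 277 + E (y(E, T) = E - 1*(-277) = E + 277 = 277 + E)
(-151678 + y(-63, 346))/(h(238, -704) + 470057) = (-151678 + (277 - 63))/(3 + 470057) = (-151678 + 214)/470060 = -151464*1/470060 = -37866/117515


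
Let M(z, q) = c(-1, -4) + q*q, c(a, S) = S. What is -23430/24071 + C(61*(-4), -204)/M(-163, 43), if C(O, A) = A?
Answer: -16046278/14803665 ≈ -1.0839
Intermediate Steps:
M(z, q) = -4 + q² (M(z, q) = -4 + q*q = -4 + q²)
-23430/24071 + C(61*(-4), -204)/M(-163, 43) = -23430/24071 - 204/(-4 + 43²) = -23430*1/24071 - 204/(-4 + 1849) = -23430/24071 - 204/1845 = -23430/24071 - 204*1/1845 = -23430/24071 - 68/615 = -16046278/14803665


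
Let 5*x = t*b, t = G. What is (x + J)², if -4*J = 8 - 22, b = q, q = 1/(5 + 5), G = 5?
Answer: 324/25 ≈ 12.960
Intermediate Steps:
t = 5
q = ⅒ (q = 1/10 = ⅒ ≈ 0.10000)
b = ⅒ ≈ 0.10000
J = 7/2 (J = -(8 - 22)/4 = -¼*(-14) = 7/2 ≈ 3.5000)
x = ⅒ (x = (5*(⅒))/5 = (⅕)*(½) = ⅒ ≈ 0.10000)
(x + J)² = (⅒ + 7/2)² = (18/5)² = 324/25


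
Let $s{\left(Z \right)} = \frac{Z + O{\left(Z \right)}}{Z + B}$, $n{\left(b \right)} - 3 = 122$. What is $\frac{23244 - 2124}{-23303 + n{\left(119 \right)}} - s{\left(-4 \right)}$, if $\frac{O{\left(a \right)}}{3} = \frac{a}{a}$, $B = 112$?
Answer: $- \frac{376297}{417204} \approx -0.90195$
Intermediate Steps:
$n{\left(b \right)} = 125$ ($n{\left(b \right)} = 3 + 122 = 125$)
$O{\left(a \right)} = 3$ ($O{\left(a \right)} = 3 \frac{a}{a} = 3 \cdot 1 = 3$)
$s{\left(Z \right)} = \frac{3 + Z}{112 + Z}$ ($s{\left(Z \right)} = \frac{Z + 3}{Z + 112} = \frac{3 + Z}{112 + Z}$)
$\frac{23244 - 2124}{-23303 + n{\left(119 \right)}} - s{\left(-4 \right)} = \frac{23244 - 2124}{-23303 + 125} - \frac{3 - 4}{112 - 4} = \frac{21120}{-23178} - \frac{1}{108} \left(-1\right) = 21120 \left(- \frac{1}{23178}\right) - \frac{1}{108} \left(-1\right) = - \frac{3520}{3863} - - \frac{1}{108} = - \frac{3520}{3863} + \frac{1}{108} = - \frac{376297}{417204}$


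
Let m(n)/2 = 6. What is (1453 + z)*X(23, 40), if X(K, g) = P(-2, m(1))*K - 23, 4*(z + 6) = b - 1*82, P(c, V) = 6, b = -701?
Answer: 575575/4 ≈ 1.4389e+5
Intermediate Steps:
m(n) = 12 (m(n) = 2*6 = 12)
z = -807/4 (z = -6 + (-701 - 1*82)/4 = -6 + (-701 - 82)/4 = -6 + (1/4)*(-783) = -6 - 783/4 = -807/4 ≈ -201.75)
X(K, g) = -23 + 6*K (X(K, g) = 6*K - 23 = -23 + 6*K)
(1453 + z)*X(23, 40) = (1453 - 807/4)*(-23 + 6*23) = 5005*(-23 + 138)/4 = (5005/4)*115 = 575575/4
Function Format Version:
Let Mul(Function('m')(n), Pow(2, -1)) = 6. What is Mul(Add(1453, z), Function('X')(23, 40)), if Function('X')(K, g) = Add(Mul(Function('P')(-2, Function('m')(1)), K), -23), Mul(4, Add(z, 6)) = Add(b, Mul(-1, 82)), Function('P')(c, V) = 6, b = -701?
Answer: Rational(575575, 4) ≈ 1.4389e+5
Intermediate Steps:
Function('m')(n) = 12 (Function('m')(n) = Mul(2, 6) = 12)
z = Rational(-807, 4) (z = Add(-6, Mul(Rational(1, 4), Add(-701, Mul(-1, 82)))) = Add(-6, Mul(Rational(1, 4), Add(-701, -82))) = Add(-6, Mul(Rational(1, 4), -783)) = Add(-6, Rational(-783, 4)) = Rational(-807, 4) ≈ -201.75)
Function('X')(K, g) = Add(-23, Mul(6, K)) (Function('X')(K, g) = Add(Mul(6, K), -23) = Add(-23, Mul(6, K)))
Mul(Add(1453, z), Function('X')(23, 40)) = Mul(Add(1453, Rational(-807, 4)), Add(-23, Mul(6, 23))) = Mul(Rational(5005, 4), Add(-23, 138)) = Mul(Rational(5005, 4), 115) = Rational(575575, 4)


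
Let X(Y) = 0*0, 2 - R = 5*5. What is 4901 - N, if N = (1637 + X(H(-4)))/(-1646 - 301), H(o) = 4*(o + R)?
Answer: 9543884/1947 ≈ 4901.8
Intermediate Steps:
R = -23 (R = 2 - 5*5 = 2 - 1*25 = 2 - 25 = -23)
H(o) = -92 + 4*o (H(o) = 4*(o - 23) = 4*(-23 + o) = -92 + 4*o)
X(Y) = 0
N = -1637/1947 (N = (1637 + 0)/(-1646 - 301) = 1637/(-1947) = 1637*(-1/1947) = -1637/1947 ≈ -0.84078)
4901 - N = 4901 - 1*(-1637/1947) = 4901 + 1637/1947 = 9543884/1947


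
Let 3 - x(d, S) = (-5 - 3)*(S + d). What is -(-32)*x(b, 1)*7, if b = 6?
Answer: 13216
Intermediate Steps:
x(d, S) = 3 + 8*S + 8*d (x(d, S) = 3 - (-5 - 3)*(S + d) = 3 - (-8)*(S + d) = 3 - (-8*S - 8*d) = 3 + (8*S + 8*d) = 3 + 8*S + 8*d)
-(-32)*x(b, 1)*7 = -(-32)*(3 + 8*1 + 8*6)*7 = -(-32)*(3 + 8 + 48)*7 = -(-32)*59*7 = -32*(-59)*7 = 1888*7 = 13216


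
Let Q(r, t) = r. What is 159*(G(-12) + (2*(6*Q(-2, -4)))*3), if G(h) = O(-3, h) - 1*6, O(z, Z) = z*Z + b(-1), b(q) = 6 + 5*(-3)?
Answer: -8109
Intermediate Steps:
b(q) = -9 (b(q) = 6 - 15 = -9)
O(z, Z) = -9 + Z*z (O(z, Z) = z*Z - 9 = Z*z - 9 = -9 + Z*z)
G(h) = -15 - 3*h (G(h) = (-9 + h*(-3)) - 1*6 = (-9 - 3*h) - 6 = -15 - 3*h)
159*(G(-12) + (2*(6*Q(-2, -4)))*3) = 159*((-15 - 3*(-12)) + (2*(6*(-2)))*3) = 159*((-15 + 36) + (2*(-12))*3) = 159*(21 - 24*3) = 159*(21 - 72) = 159*(-51) = -8109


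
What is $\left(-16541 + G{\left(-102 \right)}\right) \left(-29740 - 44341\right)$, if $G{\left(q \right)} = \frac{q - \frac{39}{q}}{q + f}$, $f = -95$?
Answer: $\frac{8207297903203}{6698} \approx 1.2253 \cdot 10^{9}$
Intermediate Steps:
$G{\left(q \right)} = \frac{q - \frac{39}{q}}{-95 + q}$ ($G{\left(q \right)} = \frac{q - \frac{39}{q}}{q - 95} = \frac{q - \frac{39}{q}}{-95 + q}$)
$\left(-16541 + G{\left(-102 \right)}\right) \left(-29740 - 44341\right) = \left(-16541 + \frac{-39 + \left(-102\right)^{2}}{\left(-102\right) \left(-95 - 102\right)}\right) \left(-29740 - 44341\right) = \left(-16541 - \frac{-39 + 10404}{102 \left(-197\right)}\right) \left(-74081\right) = \left(-16541 - \left(- \frac{1}{20094}\right) 10365\right) \left(-74081\right) = \left(-16541 + \frac{3455}{6698}\right) \left(-74081\right) = \left(- \frac{110788163}{6698}\right) \left(-74081\right) = \frac{8207297903203}{6698}$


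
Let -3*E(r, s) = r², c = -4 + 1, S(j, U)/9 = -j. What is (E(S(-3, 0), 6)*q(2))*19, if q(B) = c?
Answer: 13851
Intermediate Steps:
S(j, U) = -9*j (S(j, U) = 9*(-j) = -9*j)
c = -3
q(B) = -3
E(r, s) = -r²/3
(E(S(-3, 0), 6)*q(2))*19 = (-(-9*(-3))²/3*(-3))*19 = (-⅓*27²*(-3))*19 = (-⅓*729*(-3))*19 = -243*(-3)*19 = 729*19 = 13851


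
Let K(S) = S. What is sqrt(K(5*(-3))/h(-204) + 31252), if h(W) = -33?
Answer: sqrt(3781547)/11 ≈ 176.78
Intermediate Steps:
sqrt(K(5*(-3))/h(-204) + 31252) = sqrt((5*(-3))/(-33) + 31252) = sqrt(-15*(-1/33) + 31252) = sqrt(5/11 + 31252) = sqrt(343777/11) = sqrt(3781547)/11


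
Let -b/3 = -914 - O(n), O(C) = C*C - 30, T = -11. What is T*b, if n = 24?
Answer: -48180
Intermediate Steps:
O(C) = -30 + C² (O(C) = C² - 30 = -30 + C²)
b = 4380 (b = -3*(-914 - (-30 + 24²)) = -3*(-914 - (-30 + 576)) = -3*(-914 - 1*546) = -3*(-914 - 546) = -3*(-1460) = 4380)
T*b = -11*4380 = -48180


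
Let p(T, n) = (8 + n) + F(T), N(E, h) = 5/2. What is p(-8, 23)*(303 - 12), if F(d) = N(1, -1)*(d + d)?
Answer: -2619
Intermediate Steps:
N(E, h) = 5/2 (N(E, h) = 5*(½) = 5/2)
F(d) = 5*d (F(d) = 5*(d + d)/2 = 5*(2*d)/2 = 5*d)
p(T, n) = 8 + n + 5*T (p(T, n) = (8 + n) + 5*T = 8 + n + 5*T)
p(-8, 23)*(303 - 12) = (8 + 23 + 5*(-8))*(303 - 12) = (8 + 23 - 40)*291 = -9*291 = -2619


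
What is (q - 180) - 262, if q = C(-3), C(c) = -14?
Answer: -456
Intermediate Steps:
q = -14
(q - 180) - 262 = (-14 - 180) - 262 = -194 - 262 = -456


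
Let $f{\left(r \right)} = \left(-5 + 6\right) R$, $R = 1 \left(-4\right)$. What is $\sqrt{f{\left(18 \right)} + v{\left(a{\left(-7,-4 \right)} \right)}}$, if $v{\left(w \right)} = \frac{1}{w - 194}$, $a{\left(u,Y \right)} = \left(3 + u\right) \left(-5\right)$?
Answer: $\frac{i \sqrt{121278}}{174} \approx 2.0014 i$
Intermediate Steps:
$a{\left(u,Y \right)} = -15 - 5 u$
$v{\left(w \right)} = \frac{1}{-194 + w}$
$R = -4$
$f{\left(r \right)} = -4$ ($f{\left(r \right)} = \left(-5 + 6\right) \left(-4\right) = 1 \left(-4\right) = -4$)
$\sqrt{f{\left(18 \right)} + v{\left(a{\left(-7,-4 \right)} \right)}} = \sqrt{-4 + \frac{1}{-194 - -20}} = \sqrt{-4 + \frac{1}{-194 + \left(-15 + 35\right)}} = \sqrt{-4 + \frac{1}{-194 + 20}} = \sqrt{-4 + \frac{1}{-174}} = \sqrt{-4 - \frac{1}{174}} = \sqrt{- \frac{697}{174}} = \frac{i \sqrt{121278}}{174}$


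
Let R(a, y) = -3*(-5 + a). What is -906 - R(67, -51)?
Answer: -720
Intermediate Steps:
R(a, y) = 15 - 3*a (R(a, y) = -(-15 + 3*a) = 15 - 3*a)
-906 - R(67, -51) = -906 - (15 - 3*67) = -906 - (15 - 201) = -906 - 1*(-186) = -906 + 186 = -720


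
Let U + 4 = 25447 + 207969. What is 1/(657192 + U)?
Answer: 1/890604 ≈ 1.1228e-6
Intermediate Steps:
U = 233412 (U = -4 + (25447 + 207969) = -4 + 233416 = 233412)
1/(657192 + U) = 1/(657192 + 233412) = 1/890604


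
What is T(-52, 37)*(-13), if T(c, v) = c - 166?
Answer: 2834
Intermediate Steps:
T(c, v) = -166 + c
T(-52, 37)*(-13) = (-166 - 52)*(-13) = -218*(-13) = 2834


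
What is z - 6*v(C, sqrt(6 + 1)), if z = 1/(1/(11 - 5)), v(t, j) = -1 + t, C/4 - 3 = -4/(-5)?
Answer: -396/5 ≈ -79.200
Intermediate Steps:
C = 76/5 (C = 12 + 4*(-4/(-5)) = 12 + 4*(-4*(-1/5)) = 12 + 4*(4/5) = 12 + 16/5 = 76/5 ≈ 15.200)
z = 6 (z = 1/(1/6) = 6)
z - 6*v(C, sqrt(6 + 1)) = 6 - 6*(-1 + 76/5) = 6 - 6*71/5 = 6 - 426/5 = -396/5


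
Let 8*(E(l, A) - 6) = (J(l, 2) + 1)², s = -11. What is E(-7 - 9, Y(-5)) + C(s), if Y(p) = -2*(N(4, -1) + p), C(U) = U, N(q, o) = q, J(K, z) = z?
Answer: -31/8 ≈ -3.8750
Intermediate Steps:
Y(p) = -8 - 2*p (Y(p) = -2*(4 + p) = -8 - 2*p)
E(l, A) = 57/8 (E(l, A) = 6 + (2 + 1)²/8 = 6 + (⅛)*3² = 6 + (⅛)*9 = 6 + 9/8 = 57/8)
E(-7 - 9, Y(-5)) + C(s) = 57/8 - 11 = -31/8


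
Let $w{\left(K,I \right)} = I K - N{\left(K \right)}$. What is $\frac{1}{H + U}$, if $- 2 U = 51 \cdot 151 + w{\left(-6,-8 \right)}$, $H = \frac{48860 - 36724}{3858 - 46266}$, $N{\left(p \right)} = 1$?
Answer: $- \frac{5301}{20537591} \approx -0.00025811$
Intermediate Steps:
$w{\left(K,I \right)} = -1 + I K$ ($w{\left(K,I \right)} = I K - 1 = -1 + I K$)
$H = - \frac{1517}{5301}$ ($H = \frac{12136}{-42408} = 12136 \left(- \frac{1}{42408}\right) = - \frac{1517}{5301} \approx -0.28617$)
$U = -3874$ ($U = - \frac{51 \cdot 151 - -47}{2} = - \frac{7701 + \left(-1 + 48\right)}{2} = - \frac{7701 + 47}{2} = \left(- \frac{1}{2}\right) 7748 = -3874$)
$\frac{1}{H + U} = \frac{1}{- \frac{1517}{5301} - 3874} = \frac{1}{- \frac{20537591}{5301}} = - \frac{5301}{20537591}$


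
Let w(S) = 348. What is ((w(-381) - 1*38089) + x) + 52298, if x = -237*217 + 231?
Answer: -36641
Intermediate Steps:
x = -51198 (x = -51429 + 231 = -51198)
((w(-381) - 1*38089) + x) + 52298 = ((348 - 1*38089) - 51198) + 52298 = ((348 - 38089) - 51198) + 52298 = (-37741 - 51198) + 52298 = -88939 + 52298 = -36641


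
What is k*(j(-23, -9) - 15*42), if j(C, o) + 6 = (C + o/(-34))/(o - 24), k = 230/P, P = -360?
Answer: 16394837/40392 ≈ 405.89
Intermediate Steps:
k = -23/36 (k = 230/(-360) = 230*(-1/360) = -23/36 ≈ -0.63889)
j(C, o) = -6 + (C - o/34)/(-24 + o) (j(C, o) = -6 + (C + o/(-34))/(o - 24) = -6 + (C + o*(-1/34))/(-24 + o) = -6 + (C - o/34)/(-24 + o))
k*(j(-23, -9) - 15*42) = -23*((144 - 23 - 205/34*(-9))/(-24 - 9) - 15*42)/36 = -23*((144 - 23 + 1845/34)/(-33) - 630)/36 = -23*(-1/33*5959/34 - 630)/36 = -23*(-5959/1122 - 630)/36 = -23/36*(-712819/1122) = 16394837/40392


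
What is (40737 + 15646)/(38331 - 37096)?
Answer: 56383/1235 ≈ 45.654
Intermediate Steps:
(40737 + 15646)/(38331 - 37096) = 56383/1235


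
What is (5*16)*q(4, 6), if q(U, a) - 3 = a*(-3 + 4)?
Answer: 720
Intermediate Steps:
q(U, a) = 3 + a (q(U, a) = 3 + a*(-3 + 4) = 3 + a*1 = 3 + a)
(5*16)*q(4, 6) = (5*16)*(3 + 6) = 80*9 = 720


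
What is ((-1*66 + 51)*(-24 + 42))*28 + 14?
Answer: -7546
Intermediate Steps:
((-1*66 + 51)*(-24 + 42))*28 + 14 = ((-66 + 51)*18)*28 + 14 = -15*18*28 + 14 = -270*28 + 14 = -7560 + 14 = -7546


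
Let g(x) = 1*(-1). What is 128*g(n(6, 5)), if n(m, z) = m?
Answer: -128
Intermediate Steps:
g(x) = -1
128*g(n(6, 5)) = 128*(-1) = -128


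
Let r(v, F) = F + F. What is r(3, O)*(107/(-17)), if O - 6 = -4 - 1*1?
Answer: -214/17 ≈ -12.588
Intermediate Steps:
O = 1 (O = 6 + (-4 - 1*1) = 6 + (-4 - 1) = 6 - 5 = 1)
r(v, F) = 2*F
r(3, O)*(107/(-17)) = (2*1)*(107/(-17)) = 2*(107*(-1/17)) = 2*(-107/17) = -214/17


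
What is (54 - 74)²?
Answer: 400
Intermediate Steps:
(54 - 74)² = (-20)² = 400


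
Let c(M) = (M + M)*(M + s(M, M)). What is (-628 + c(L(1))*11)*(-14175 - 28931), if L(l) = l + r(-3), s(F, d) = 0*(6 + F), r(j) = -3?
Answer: 23277240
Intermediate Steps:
s(F, d) = 0
L(l) = -3 + l (L(l) = l - 3 = -3 + l)
c(M) = 2*M**2 (c(M) = (M + M)*(M + 0) = (2*M)*M = 2*M**2)
(-628 + c(L(1))*11)*(-14175 - 28931) = (-628 + (2*(-3 + 1)**2)*11)*(-14175 - 28931) = (-628 + (2*(-2)**2)*11)*(-43106) = (-628 + (2*4)*11)*(-43106) = (-628 + 8*11)*(-43106) = (-628 + 88)*(-43106) = -540*(-43106) = 23277240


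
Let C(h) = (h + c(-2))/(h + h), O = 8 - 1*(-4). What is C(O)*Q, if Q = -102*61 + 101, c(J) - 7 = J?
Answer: -104057/24 ≈ -4335.7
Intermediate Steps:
c(J) = 7 + J
O = 12 (O = 8 + 4 = 12)
Q = -6121 (Q = -6222 + 101 = -6121)
C(h) = (5 + h)/(2*h) (C(h) = (h + (7 - 2))/(h + h) = (h + 5)/((2*h)) = (5 + h)*(1/(2*h)) = (5 + h)/(2*h))
C(O)*Q = ((1/2)*(5 + 12)/12)*(-6121) = ((1/2)*(1/12)*17)*(-6121) = (17/24)*(-6121) = -104057/24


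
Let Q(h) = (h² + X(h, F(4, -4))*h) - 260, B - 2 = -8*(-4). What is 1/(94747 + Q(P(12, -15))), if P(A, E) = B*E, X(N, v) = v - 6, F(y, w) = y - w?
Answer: 1/353567 ≈ 2.8283e-6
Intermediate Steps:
X(N, v) = -6 + v
B = 34 (B = 2 - 8*(-4) = 2 + 32 = 34)
P(A, E) = 34*E
Q(h) = -260 + h² + 2*h (Q(h) = (h² + (-6 + (4 - 1*(-4)))*h) - 260 = (h² + (-6 + (4 + 4))*h) - 260 = (h² + (-6 + 8)*h) - 260 = (h² + 2*h) - 260 = -260 + h² + 2*h)
1/(94747 + Q(P(12, -15))) = 1/(94747 + (-260 + (34*(-15))² + 2*(34*(-15)))) = 1/(94747 + (-260 + (-510)² + 2*(-510))) = 1/(94747 + (-260 + 260100 - 1020)) = 1/(94747 + 258820) = 1/353567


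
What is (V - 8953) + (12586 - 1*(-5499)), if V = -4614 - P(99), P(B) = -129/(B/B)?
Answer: 4647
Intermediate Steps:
P(B) = -129 (P(B) = -129/1 = -129*1 = -129)
V = -4485 (V = -4614 - 1*(-129) = -4614 + 129 = -4485)
(V - 8953) + (12586 - 1*(-5499)) = (-4485 - 8953) + (12586 - 1*(-5499)) = -13438 + (12586 + 5499) = -13438 + 18085 = 4647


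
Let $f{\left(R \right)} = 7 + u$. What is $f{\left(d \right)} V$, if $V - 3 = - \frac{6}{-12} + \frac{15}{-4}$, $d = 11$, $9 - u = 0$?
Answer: $-4$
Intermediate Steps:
$u = 9$ ($u = 9 - 0 = 9 + 0 = 9$)
$V = - \frac{1}{4}$ ($V = 3 + \left(- \frac{6}{-12} + \frac{15}{-4}\right) = 3 + \left(\left(-6\right) \left(- \frac{1}{12}\right) + 15 \left(- \frac{1}{4}\right)\right) = 3 + \left(\frac{1}{2} - \frac{15}{4}\right) = 3 - \frac{13}{4} = - \frac{1}{4} \approx -0.25$)
$f{\left(R \right)} = 16$ ($f{\left(R \right)} = 7 + 9 = 16$)
$f{\left(d \right)} V = 16 \left(- \frac{1}{4}\right) = -4$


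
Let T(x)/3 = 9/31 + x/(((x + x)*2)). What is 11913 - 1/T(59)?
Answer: 2394389/201 ≈ 11912.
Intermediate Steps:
T(x) = 201/124 (T(x) = 3*(9/31 + x/(((x + x)*2))) = 3*(9*(1/31) + x/(((2*x)*2))) = 3*(9/31 + x/((4*x))) = 3*(9/31 + x*(1/(4*x))) = 3*(9/31 + 1/4) = 3*(67/124) = 201/124)
11913 - 1/T(59) = 11913 - 1/201/124 = 11913 - 1*124/201 = 11913 - 124/201 = 2394389/201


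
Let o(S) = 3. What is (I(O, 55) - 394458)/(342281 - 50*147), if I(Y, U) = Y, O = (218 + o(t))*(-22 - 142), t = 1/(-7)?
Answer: -430702/334931 ≈ -1.2859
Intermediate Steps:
t = -1/7 ≈ -0.14286
O = -36244 (O = (218 + 3)*(-22 - 142) = 221*(-164) = -36244)
(I(O, 55) - 394458)/(342281 - 50*147) = (-36244 - 394458)/(342281 - 50*147) = -430702/(342281 - 7350) = -430702/334931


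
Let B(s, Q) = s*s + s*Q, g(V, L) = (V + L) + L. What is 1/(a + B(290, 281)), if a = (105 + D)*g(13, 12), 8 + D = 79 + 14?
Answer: 1/172620 ≈ 5.7931e-6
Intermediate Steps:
D = 85 (D = -8 + (79 + 14) = -8 + 93 = 85)
g(V, L) = V + 2*L (g(V, L) = (L + V) + L = V + 2*L)
B(s, Q) = s² + Q*s
a = 7030 (a = (105 + 85)*(13 + 2*12) = 190*(13 + 24) = 190*37 = 7030)
1/(a + B(290, 281)) = 1/(7030 + 290*(281 + 290)) = 1/(7030 + 290*571) = 1/(7030 + 165590) = 1/172620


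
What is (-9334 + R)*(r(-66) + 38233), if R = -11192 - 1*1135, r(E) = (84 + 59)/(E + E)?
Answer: -9937698563/12 ≈ -8.2814e+8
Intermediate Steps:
r(E) = 143/(2*E) (r(E) = 143/((2*E)) = 143*(1/(2*E)) = 143/(2*E))
R = -12327 (R = -11192 - 1135 = -12327)
(-9334 + R)*(r(-66) + 38233) = (-9334 - 12327)*((143/2)/(-66) + 38233) = -21661*((143/2)*(-1/66) + 38233) = -21661*(-13/12 + 38233) = -21661*458783/12 = -9937698563/12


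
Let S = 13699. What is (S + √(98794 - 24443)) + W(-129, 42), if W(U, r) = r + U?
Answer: 13612 + √74351 ≈ 13885.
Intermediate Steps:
W(U, r) = U + r
(S + √(98794 - 24443)) + W(-129, 42) = (13699 + √(98794 - 24443)) + (-129 + 42) = (13699 + √74351) - 87 = 13612 + √74351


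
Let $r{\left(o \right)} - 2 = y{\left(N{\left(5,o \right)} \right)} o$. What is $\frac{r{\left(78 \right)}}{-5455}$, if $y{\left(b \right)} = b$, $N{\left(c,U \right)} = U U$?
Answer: $- \frac{474554}{5455} \approx -86.994$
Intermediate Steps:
$N{\left(c,U \right)} = U^{2}$
$r{\left(o \right)} = 2 + o^{3}$ ($r{\left(o \right)} = 2 + o^{2} o = 2 + o^{3}$)
$\frac{r{\left(78 \right)}}{-5455} = \frac{2 + 78^{3}}{-5455} = \left(2 + 474552\right) \left(- \frac{1}{5455}\right) = 474554 \left(- \frac{1}{5455}\right) = - \frac{474554}{5455}$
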